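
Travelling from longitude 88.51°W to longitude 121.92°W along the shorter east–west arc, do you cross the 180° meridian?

No

Signed shortest Δλ = ((-121.92 − -88.51 + 180) mod 360) − 180 = -33.41°.
Going west by 33.41° from -88.51° reaches -121.92° without touching 180°.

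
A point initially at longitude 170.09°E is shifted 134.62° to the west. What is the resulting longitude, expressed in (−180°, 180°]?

Start at +170.09°; shift −134.62° → +35.47°.
+35.47° already lies in (−180°, 180°].

35.47°E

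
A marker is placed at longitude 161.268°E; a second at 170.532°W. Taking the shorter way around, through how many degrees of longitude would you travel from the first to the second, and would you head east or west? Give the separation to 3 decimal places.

28.200° east

Raw difference: -170.532 − 161.268 = -331.8°.
Normalise into (−180°, 180°]: -331.8° + 360° = 28.2°.
Positive ⇒ the second point lies to the east; separation 28.200°.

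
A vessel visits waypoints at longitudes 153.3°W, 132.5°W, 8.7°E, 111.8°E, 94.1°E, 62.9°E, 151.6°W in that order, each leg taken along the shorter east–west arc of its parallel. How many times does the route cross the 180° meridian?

1

Leg 1: -153.3° → -132.5°, shortest Δλ = 20.8° (east) — does not cross 180°.
Leg 2: -132.5° → +8.7°, shortest Δλ = 141.2° (east) — does not cross 180°.
Leg 3: +8.7° → +111.8°, shortest Δλ = 103.1° (east) — does not cross 180°.
Leg 4: +111.8° → +94.1°, shortest Δλ = -17.7° (west) — does not cross 180°.
Leg 5: +94.1° → +62.9°, shortest Δλ = -31.2° (west) — does not cross 180°.
Leg 6: +62.9° → -151.6°, shortest Δλ = 145.5° (east) — crosses 180°.
Total crossings: 1.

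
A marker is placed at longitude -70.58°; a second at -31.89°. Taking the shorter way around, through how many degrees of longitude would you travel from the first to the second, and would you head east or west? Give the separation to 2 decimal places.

Raw difference: -31.89 − -70.58 = 38.69°.
Normalise into (−180°, 180°]: 38.69° stays 38.69°.
Positive ⇒ the second point lies to the east; separation 38.69°.

38.69° east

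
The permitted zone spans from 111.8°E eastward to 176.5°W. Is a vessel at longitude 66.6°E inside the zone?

Band width going east from +111.8° to -176.5°: ((-176.5 − 111.8) mod 360) = 71.7°.
Offset of +66.6° east of the west edge: ((66.6 − 111.8) mod 360) = 314.8°.
314.8° > 71.7° ⇒ outside.

No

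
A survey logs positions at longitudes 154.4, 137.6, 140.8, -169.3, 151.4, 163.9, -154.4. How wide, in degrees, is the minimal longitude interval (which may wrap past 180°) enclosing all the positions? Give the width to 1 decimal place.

68.0°

Sort the longitudes: -169.3°, -154.4°, +137.6°, +140.8°, +151.4°, +154.4°, +163.9°.
Eastward gaps between consecutive values (wrapping around): 14.9°, 292.0°, 3.2°, 10.6°, 3.0°, 9.5°, 26.8°.
Largest gap = 292.0° ⇒ minimal covering band is its complement: 360° − 292.0° = 68.0°.
Band runs from +137.6° eastward to -154.4°, crossing the antimeridian.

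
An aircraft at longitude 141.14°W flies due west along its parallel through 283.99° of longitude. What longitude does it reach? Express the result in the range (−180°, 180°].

65.13°W

Start at -141.14°; shift −283.99° → -425.13°.
-425.13° lies outside (−180°, 180°]; add 360° → -65.13°.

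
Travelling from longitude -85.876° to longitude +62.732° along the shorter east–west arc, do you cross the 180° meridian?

Signed shortest Δλ = ((62.732 − -85.876 + 180) mod 360) − 180 = 148.608°.
Going east by 148.608° from -85.876° reaches +62.732° without touching 180°.

No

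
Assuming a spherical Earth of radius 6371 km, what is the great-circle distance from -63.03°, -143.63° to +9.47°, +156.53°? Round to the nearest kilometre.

Δλ = 156.53 − -143.63 = 300.16°; wrapped into (−180°, 180°]: -59.84°.
Δφ = 9.47 − -63.03 = 72.50°.
a = sin²(Δφ/2) + cos φ₁ · cos φ₂ · sin²(Δλ/2) = 0.460942.
c = 2·atan2(√a, √(1−a)) = 1.49260 rad → d = 6371·c ≈ 9509.36 km.

9509 km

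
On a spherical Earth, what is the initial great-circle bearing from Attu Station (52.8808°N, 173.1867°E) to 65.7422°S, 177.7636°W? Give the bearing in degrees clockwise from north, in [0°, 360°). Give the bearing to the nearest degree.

176°

Δλ = -177.7636 − 173.1867 = -350.9503°; wrapped into (−180°, 180°]: 9.0497°.
θ = atan2( sin Δλ · cos φ₂ , cos φ₁ · sin φ₂ − sin φ₁ · cos φ₂ · cos Δλ )
  = atan2(0.06462, -0.87371) = 175.770° → normalised to [0°, 360°): 175.770°.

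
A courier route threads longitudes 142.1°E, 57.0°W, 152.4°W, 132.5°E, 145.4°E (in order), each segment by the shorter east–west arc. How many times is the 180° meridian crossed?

2

Leg 1: +142.1° → -57.0°, shortest Δλ = 160.9° (east) — crosses 180°.
Leg 2: -57.0° → -152.4°, shortest Δλ = -95.4° (west) — does not cross 180°.
Leg 3: -152.4° → +132.5°, shortest Δλ = -75.1° (west) — crosses 180°.
Leg 4: +132.5° → +145.4°, shortest Δλ = 12.9° (east) — does not cross 180°.
Total crossings: 2.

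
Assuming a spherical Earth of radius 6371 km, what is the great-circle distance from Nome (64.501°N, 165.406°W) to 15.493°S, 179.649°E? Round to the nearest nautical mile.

4852 nmi

Δλ = 179.649 − -165.406 = 345.055°; wrapped into (−180°, 180°]: -14.945°.
Δφ = -15.493 − 64.501 = -79.994°.
a = sin²(Δφ/2) + cos φ₁ · cos φ₂ · sin²(Δλ/2) = 0.420141.
c = 2·atan2(√a, √(1−a)) = 1.41039 rad → d = 6371·c ≈ 8985.60 km ≈ 4851.84 nmi.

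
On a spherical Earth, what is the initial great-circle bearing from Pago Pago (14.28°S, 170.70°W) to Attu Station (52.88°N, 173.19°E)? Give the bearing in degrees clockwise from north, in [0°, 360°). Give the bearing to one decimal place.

349.6°

Δλ = 173.19 − -170.70 = 343.89°; wrapped into (−180°, 180°]: -16.11°.
θ = atan2( sin Δλ · cos φ₂ , cos φ₁ · sin φ₂ − sin φ₁ · cos φ₂ · cos Δλ )
  = atan2(-0.16746, 0.91575) = -10.363° → normalised to [0°, 360°): 349.637°.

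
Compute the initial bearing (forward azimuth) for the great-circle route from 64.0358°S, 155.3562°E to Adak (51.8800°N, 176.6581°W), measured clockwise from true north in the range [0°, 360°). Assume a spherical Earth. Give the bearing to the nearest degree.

Δλ = -176.6581 − 155.3562 = -332.0143°; wrapped into (−180°, 180°]: 27.9857°.
θ = atan2( sin Δλ · cos φ₂ , cos φ₁ · sin φ₂ − sin φ₁ · cos φ₂ · cos Δλ )
  = atan2(0.28967, 0.83454) = 19.142° → normalised to [0°, 360°): 19.142°.

19°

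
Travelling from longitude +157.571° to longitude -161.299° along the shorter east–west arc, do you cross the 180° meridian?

Yes

Naïve |-161.299 − 157.571| = 318.87° > 180°, so the shorter arc goes the other way round — across 180°.
Signed shortest Δλ = ((-161.299 − 157.571 + 180) mod 360) − 180 = 41.13°.
Going east by 41.13° from +157.571° passes through 180° before reaching -161.299°.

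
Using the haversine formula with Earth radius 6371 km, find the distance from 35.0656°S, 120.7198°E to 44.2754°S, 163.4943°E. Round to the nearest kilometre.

3755 km

Δλ = 163.4943 − 120.7198 = 42.7745°.
Δφ = -44.2754 − -35.0656 = -9.2098°.
a = sin²(Δφ/2) + cos φ₁ · cos φ₂ · sin²(Δλ/2) = 0.084379.
c = 2·atan2(√a, √(1−a)) = 0.58946 rad → d = 6371·c ≈ 3755.44 km.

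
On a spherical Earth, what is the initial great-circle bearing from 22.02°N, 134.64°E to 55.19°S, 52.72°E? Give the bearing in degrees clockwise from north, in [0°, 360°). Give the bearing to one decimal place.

215.5°

Δλ = 52.72 − 134.64 = -81.92°.
θ = atan2( sin Δλ · cos φ₂ , cos φ₁ · sin φ₂ − sin φ₁ · cos φ₂ · cos Δλ )
  = atan2(-0.56519, -0.79124) = -144.461° → normalised to [0°, 360°): 215.539°.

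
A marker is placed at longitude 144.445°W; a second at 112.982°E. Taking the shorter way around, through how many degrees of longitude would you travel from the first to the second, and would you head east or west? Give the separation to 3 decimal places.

102.573° west

Raw difference: 112.982 − -144.445 = 257.427°.
Normalise into (−180°, 180°]: 257.427° − 360° = -102.573°.
Negative ⇒ the second point lies to the west; separation 102.573°.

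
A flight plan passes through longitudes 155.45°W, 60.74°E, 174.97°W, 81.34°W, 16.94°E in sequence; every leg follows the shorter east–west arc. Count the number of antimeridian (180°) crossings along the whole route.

2

Leg 1: -155.45° → +60.74°, shortest Δλ = -143.81° (west) — crosses 180°.
Leg 2: +60.74° → -174.97°, shortest Δλ = 124.29° (east) — crosses 180°.
Leg 3: -174.97° → -81.34°, shortest Δλ = 93.63° (east) — does not cross 180°.
Leg 4: -81.34° → +16.94°, shortest Δλ = 98.28° (east) — does not cross 180°.
Total crossings: 2.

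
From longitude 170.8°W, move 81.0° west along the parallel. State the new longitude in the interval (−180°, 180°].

108.2°E

Start at -170.8°; shift −81.0° → -251.8°.
-251.8° lies outside (−180°, 180°]; add 360° → +108.2°.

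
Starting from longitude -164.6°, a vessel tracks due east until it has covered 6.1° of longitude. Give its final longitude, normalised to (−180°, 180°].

Start at -164.6°; shift +6.1° → -158.5°.
-158.5° already lies in (−180°, 180°].

-158.5°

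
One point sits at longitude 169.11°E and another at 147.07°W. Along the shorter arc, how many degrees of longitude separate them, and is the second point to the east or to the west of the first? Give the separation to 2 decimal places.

Raw difference: -147.07 − 169.11 = -316.18°.
Normalise into (−180°, 180°]: -316.18° + 360° = 43.82°.
Positive ⇒ the second point lies to the east; separation 43.82°.

43.82° east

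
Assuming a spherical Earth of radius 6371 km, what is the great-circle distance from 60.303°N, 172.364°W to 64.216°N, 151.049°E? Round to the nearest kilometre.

Δλ = 151.049 − -172.364 = 323.413°; wrapped into (−180°, 180°]: -36.587°.
Δφ = 64.216 − 60.303 = 3.913°.
a = sin²(Δφ/2) + cos φ₁ · cos φ₂ · sin²(Δλ/2) = 0.022397.
c = 2·atan2(√a, √(1−a)) = 0.30044 rad → d = 6371·c ≈ 1914.11 km.

1914 km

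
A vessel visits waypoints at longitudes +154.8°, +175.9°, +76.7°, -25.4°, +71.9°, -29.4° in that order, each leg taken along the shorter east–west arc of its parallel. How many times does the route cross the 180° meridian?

0

Leg 1: +154.8° → +175.9°, shortest Δλ = 21.1° (east) — does not cross 180°.
Leg 2: +175.9° → +76.7°, shortest Δλ = -99.2° (west) — does not cross 180°.
Leg 3: +76.7° → -25.4°, shortest Δλ = -102.1° (west) — does not cross 180°.
Leg 4: -25.4° → +71.9°, shortest Δλ = 97.3° (east) — does not cross 180°.
Leg 5: +71.9° → -29.4°, shortest Δλ = -101.3° (west) — does not cross 180°.
Total crossings: 0.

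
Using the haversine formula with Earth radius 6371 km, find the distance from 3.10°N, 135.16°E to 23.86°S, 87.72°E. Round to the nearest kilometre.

5941 km

Δλ = 87.72 − 135.16 = -47.44°.
Δφ = -23.86 − 3.10 = -26.96°.
a = sin²(Δφ/2) + cos φ₁ · cos φ₂ · sin²(Δλ/2) = 0.202111.
c = 2·atan2(√a, √(1−a)) = 0.93256 rad → d = 6371·c ≈ 5941.36 km.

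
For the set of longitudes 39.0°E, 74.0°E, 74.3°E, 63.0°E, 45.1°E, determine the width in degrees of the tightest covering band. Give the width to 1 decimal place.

Sort the longitudes: +39.0°, +45.1°, +63.0°, +74.0°, +74.3°.
Eastward gaps between consecutive values (wrapping around): 6.1°, 17.9°, 11.0°, 0.3°, 324.7°.
Largest gap = 324.7° ⇒ minimal covering band is its complement: 360° − 324.7° = 35.3°.
Band runs from +39.0° eastward to +74.3°.

35.3°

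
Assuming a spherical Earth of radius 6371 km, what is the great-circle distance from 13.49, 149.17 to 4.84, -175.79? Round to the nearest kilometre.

3960 km

Δλ = -175.79 − 149.17 = -324.96°; wrapped into (−180°, 180°]: 35.04°.
Δφ = 4.84 − 13.49 = -8.65°.
a = sin²(Δφ/2) + cos φ₁ · cos φ₂ · sin²(Δλ/2) = 0.093497.
c = 2·atan2(√a, √(1−a)) = 0.62150 rad → d = 6371·c ≈ 3959.58 km.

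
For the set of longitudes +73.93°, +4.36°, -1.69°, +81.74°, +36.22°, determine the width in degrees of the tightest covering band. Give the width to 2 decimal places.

83.43°

Sort the longitudes: -1.69°, +4.36°, +36.22°, +73.93°, +81.74°.
Eastward gaps between consecutive values (wrapping around): 6.05°, 31.86°, 37.71°, 7.81°, 276.57°.
Largest gap = 276.57° ⇒ minimal covering band is its complement: 360° − 276.57° = 83.43°.
Band runs from -1.69° eastward to +81.74°.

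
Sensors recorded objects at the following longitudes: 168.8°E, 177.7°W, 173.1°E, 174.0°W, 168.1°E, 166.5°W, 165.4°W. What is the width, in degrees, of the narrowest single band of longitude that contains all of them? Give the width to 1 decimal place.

Sort the longitudes: -177.7°, -174.0°, -166.5°, -165.4°, +168.1°, +168.8°, +173.1°.
Eastward gaps between consecutive values (wrapping around): 3.7°, 7.5°, 1.1°, 333.5°, 0.7°, 4.3°, 9.2°.
Largest gap = 333.5° ⇒ minimal covering band is its complement: 360° − 333.5° = 26.5°.
Band runs from +168.1° eastward to -165.4°, crossing the antimeridian.

26.5°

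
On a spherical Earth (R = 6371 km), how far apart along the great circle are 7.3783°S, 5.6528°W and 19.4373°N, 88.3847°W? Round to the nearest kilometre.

9526 km

Δλ = -88.3847 − -5.6528 = -82.7319°.
Δφ = 19.4373 − -7.3783 = 26.8156°.
a = sin²(Δφ/2) + cos φ₁ · cos φ₂ · sin²(Δλ/2) = 0.462210.
c = 2·atan2(√a, √(1−a)) = 1.49515 rad → d = 6371·c ≈ 9525.57 km.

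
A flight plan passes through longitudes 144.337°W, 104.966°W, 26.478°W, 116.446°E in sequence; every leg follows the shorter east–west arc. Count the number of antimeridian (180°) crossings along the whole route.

Leg 1: -144.337° → -104.966°, shortest Δλ = 39.371° (east) — does not cross 180°.
Leg 2: -104.966° → -26.478°, shortest Δλ = 78.488° (east) — does not cross 180°.
Leg 3: -26.478° → +116.446°, shortest Δλ = 142.924° (east) — does not cross 180°.
Total crossings: 0.

0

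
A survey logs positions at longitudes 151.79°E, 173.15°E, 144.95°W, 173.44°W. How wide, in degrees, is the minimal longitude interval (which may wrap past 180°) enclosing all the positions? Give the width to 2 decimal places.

63.26°

Sort the longitudes: -173.44°, -144.95°, +151.79°, +173.15°.
Eastward gaps between consecutive values (wrapping around): 28.49°, 296.74°, 21.36°, 13.41°.
Largest gap = 296.74° ⇒ minimal covering band is its complement: 360° − 296.74° = 63.26°.
Band runs from +151.79° eastward to -144.95°, crossing the antimeridian.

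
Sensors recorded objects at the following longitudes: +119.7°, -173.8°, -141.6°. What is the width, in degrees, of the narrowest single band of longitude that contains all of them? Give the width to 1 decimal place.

98.7°

Sort the longitudes: -173.8°, -141.6°, +119.7°.
Eastward gaps between consecutive values (wrapping around): 32.2°, 261.3°, 66.5°.
Largest gap = 261.3° ⇒ minimal covering band is its complement: 360° − 261.3° = 98.7°.
Band runs from +119.7° eastward to -141.6°, crossing the antimeridian.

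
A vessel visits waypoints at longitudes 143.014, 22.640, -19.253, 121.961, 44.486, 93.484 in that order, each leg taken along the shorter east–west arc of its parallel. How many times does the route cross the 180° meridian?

Leg 1: +143.014° → +22.640°, shortest Δλ = -120.374° (west) — does not cross 180°.
Leg 2: +22.640° → -19.253°, shortest Δλ = -41.893° (west) — does not cross 180°.
Leg 3: -19.253° → +121.961°, shortest Δλ = 141.214° (east) — does not cross 180°.
Leg 4: +121.961° → +44.486°, shortest Δλ = -77.475° (west) — does not cross 180°.
Leg 5: +44.486° → +93.484°, shortest Δλ = 48.998° (east) — does not cross 180°.
Total crossings: 0.

0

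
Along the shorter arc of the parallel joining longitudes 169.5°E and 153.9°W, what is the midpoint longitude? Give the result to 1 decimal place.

Signed shortest Δλ from +169.5° to -153.9° is +36.6°.
Midpoint longitude = +169.5° + (+36.6°)/2 = +169.5° + 18.3° = +187.8°.
Normalise into (−180°, 180°]: -172.2°.
(The naïve average (+169.5 + -153.9)/2 = 7.8° is on the wrong side of the globe.)

172.2°W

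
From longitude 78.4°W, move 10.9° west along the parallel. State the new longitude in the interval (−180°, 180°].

89.3°W

Start at -78.4°; shift −10.9° → -89.3°.
-89.3° already lies in (−180°, 180°].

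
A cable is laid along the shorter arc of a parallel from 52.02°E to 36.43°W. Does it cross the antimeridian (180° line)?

Signed shortest Δλ = ((-36.43 − 52.02 + 180) mod 360) − 180 = -88.45°.
Going west by 88.45° from +52.02° reaches -36.43° without touching 180°.

No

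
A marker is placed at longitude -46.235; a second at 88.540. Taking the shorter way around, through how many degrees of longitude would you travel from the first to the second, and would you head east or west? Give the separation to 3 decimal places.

Raw difference: 88.540 − -46.235 = 134.775°.
Normalise into (−180°, 180°]: 134.775° stays 134.775°.
Positive ⇒ the second point lies to the east; separation 134.775°.

134.775° east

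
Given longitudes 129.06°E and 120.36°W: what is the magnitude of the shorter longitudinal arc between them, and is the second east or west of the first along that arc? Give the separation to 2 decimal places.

110.58° east

Raw difference: -120.36 − 129.06 = -249.42°.
Normalise into (−180°, 180°]: -249.42° + 360° = 110.58°.
Positive ⇒ the second point lies to the east; separation 110.58°.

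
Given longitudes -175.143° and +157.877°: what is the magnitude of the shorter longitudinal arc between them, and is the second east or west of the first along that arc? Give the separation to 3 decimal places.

26.980° west

Raw difference: 157.877 − -175.143 = 333.02°.
Normalise into (−180°, 180°]: 333.02° − 360° = -26.98°.
Negative ⇒ the second point lies to the west; separation 26.980°.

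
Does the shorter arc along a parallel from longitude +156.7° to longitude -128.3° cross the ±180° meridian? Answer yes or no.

Naïve |-128.3 − 156.7| = 285.0° > 180°, so the shorter arc goes the other way round — across 180°.
Signed shortest Δλ = ((-128.3 − 156.7 + 180) mod 360) − 180 = 75.0°.
Going east by 75.0° from +156.7° passes through 180° before reaching -128.3°.

Yes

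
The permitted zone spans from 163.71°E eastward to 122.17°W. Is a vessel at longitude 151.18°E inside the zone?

Band width going east from +163.71° to -122.17°: ((-122.17 − 163.71) mod 360) = 74.12°.
Offset of +151.18° east of the west edge: ((151.18 − 163.71) mod 360) = 347.47°.
347.47° > 74.12° ⇒ outside.

No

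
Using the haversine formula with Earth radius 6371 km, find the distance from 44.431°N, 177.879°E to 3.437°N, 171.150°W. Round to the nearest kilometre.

4683 km

Δλ = -171.150 − 177.879 = -349.029°; wrapped into (−180°, 180°]: 10.971°.
Δφ = 3.437 − 44.431 = -40.994°.
a = sin²(Δφ/2) + cos φ₁ · cos φ₂ · sin²(Δλ/2) = 0.129125.
c = 2·atan2(√a, √(1−a)) = 0.73512 rad → d = 6371·c ≈ 4683.45 km.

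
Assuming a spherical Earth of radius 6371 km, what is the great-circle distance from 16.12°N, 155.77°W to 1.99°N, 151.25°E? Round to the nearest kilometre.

Δλ = 151.25 − -155.77 = 307.02°; wrapped into (−180°, 180°]: -52.98°.
Δφ = 1.99 − 16.12 = -14.13°.
a = sin²(Δφ/2) + cos φ₁ · cos φ₂ · sin²(Δλ/2) = 0.206143.
c = 2·atan2(√a, √(1−a)) = 0.94257 rad → d = 6371·c ≈ 6005.09 km.

6005 km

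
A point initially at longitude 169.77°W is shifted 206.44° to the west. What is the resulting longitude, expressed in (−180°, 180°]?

Start at -169.77°; shift −206.44° → -376.21°.
-376.21° lies outside (−180°, 180°]; add 360° → -16.21°.

16.21°W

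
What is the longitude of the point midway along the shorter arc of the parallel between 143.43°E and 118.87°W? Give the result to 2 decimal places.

Signed shortest Δλ from +143.43° to -118.87° is +97.70°.
Midpoint longitude = +143.43° + (+97.70°)/2 = +143.43° + 48.85° = +192.28°.
Normalise into (−180°, 180°]: -167.72°.
(The naïve average (+143.43 + -118.87)/2 = 12.28° is on the wrong side of the globe.)

167.72°W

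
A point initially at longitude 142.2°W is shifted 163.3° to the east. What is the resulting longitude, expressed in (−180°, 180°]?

21.1°E

Start at -142.2°; shift +163.3° → +21.1°.
+21.1° already lies in (−180°, 180°].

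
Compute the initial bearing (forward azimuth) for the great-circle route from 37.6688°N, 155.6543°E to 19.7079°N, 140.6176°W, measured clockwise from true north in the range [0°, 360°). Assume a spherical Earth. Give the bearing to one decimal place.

Δλ = -140.6176 − 155.6543 = -296.2719°; wrapped into (−180°, 180°]: 63.7281°.
θ = atan2( sin Δλ · cos φ₂ , cos φ₁ · sin φ₂ − sin φ₁ · cos φ₂ · cos Δλ )
  = atan2(0.84418, 0.01229) = 89.166° → normalised to [0°, 360°): 89.166°.

89.2°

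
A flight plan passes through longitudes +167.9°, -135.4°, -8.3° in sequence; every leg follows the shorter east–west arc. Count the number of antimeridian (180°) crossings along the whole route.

Leg 1: +167.9° → -135.4°, shortest Δλ = 56.7° (east) — crosses 180°.
Leg 2: -135.4° → -8.3°, shortest Δλ = 127.1° (east) — does not cross 180°.
Total crossings: 1.

1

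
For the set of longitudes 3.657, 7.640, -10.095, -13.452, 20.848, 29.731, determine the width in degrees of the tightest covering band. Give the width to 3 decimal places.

43.183°

Sort the longitudes: -13.452°, -10.095°, +3.657°, +7.640°, +20.848°, +29.731°.
Eastward gaps between consecutive values (wrapping around): 3.357°, 13.752°, 3.983°, 13.208°, 8.883°, 316.817°.
Largest gap = 316.817° ⇒ minimal covering band is its complement: 360° − 316.817° = 43.183°.
Band runs from -13.452° eastward to +29.731°.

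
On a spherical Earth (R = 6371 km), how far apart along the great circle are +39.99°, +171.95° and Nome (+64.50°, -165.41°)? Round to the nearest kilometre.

Δλ = -165.41 − 171.95 = -337.36°; wrapped into (−180°, 180°]: 22.64°.
Δφ = 64.50 − 39.99 = 24.51°.
a = sin²(Δφ/2) + cos φ₁ · cos φ₂ · sin²(Δλ/2) = 0.057764.
c = 2·atan2(√a, √(1−a)) = 0.48544 rad → d = 6371·c ≈ 3092.71 km.

3093 km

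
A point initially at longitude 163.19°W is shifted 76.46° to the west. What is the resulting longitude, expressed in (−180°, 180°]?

120.35°E

Start at -163.19°; shift −76.46° → -239.65°.
-239.65° lies outside (−180°, 180°]; add 360° → +120.35°.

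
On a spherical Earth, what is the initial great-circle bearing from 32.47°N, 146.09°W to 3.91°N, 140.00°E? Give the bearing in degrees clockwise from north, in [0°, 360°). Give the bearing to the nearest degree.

Δλ = 140.00 − -146.09 = 286.09°; wrapped into (−180°, 180°]: -73.91°.
θ = atan2( sin Δλ · cos φ₂ , cos φ₁ · sin φ₂ − sin φ₁ · cos φ₂ · cos Δλ )
  = atan2(-0.95859, -0.09091) = -95.418° → normalised to [0°, 360°): 264.582°.

265°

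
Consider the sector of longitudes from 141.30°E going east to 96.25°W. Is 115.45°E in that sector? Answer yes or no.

Band width going east from +141.30° to -96.25°: ((-96.25 − 141.30) mod 360) = 122.45°.
Offset of +115.45° east of the west edge: ((115.45 − 141.30) mod 360) = 334.15°.
334.15° > 122.45° ⇒ outside.

No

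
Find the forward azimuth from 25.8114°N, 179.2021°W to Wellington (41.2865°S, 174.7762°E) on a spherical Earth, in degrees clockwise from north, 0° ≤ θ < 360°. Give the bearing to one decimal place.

Δλ = 174.7762 − -179.2021 = 353.9783°; wrapped into (−180°, 180°]: -6.0217°.
θ = atan2( sin Δλ · cos φ₂ , cos φ₁ · sin φ₂ − sin φ₁ · cos φ₂ · cos Δλ )
  = atan2(-0.07883, -0.91937) = -175.099° → normalised to [0°, 360°): 184.901°.

184.9°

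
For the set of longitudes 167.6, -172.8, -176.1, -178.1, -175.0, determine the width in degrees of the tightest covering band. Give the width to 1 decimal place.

19.6°

Sort the longitudes: -178.1°, -176.1°, -175.0°, -172.8°, +167.6°.
Eastward gaps between consecutive values (wrapping around): 2.0°, 1.1°, 2.2°, 340.4°, 14.3°.
Largest gap = 340.4° ⇒ minimal covering band is its complement: 360° − 340.4° = 19.6°.
Band runs from +167.6° eastward to -172.8°, crossing the antimeridian.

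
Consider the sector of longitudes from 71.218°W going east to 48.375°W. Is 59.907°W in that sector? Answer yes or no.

Band width going east from -71.218° to -48.375°: ((-48.375 − -71.218) mod 360) = 22.843°.
Offset of -59.907° east of the west edge: ((-59.907 − -71.218) mod 360) = 11.311°.
11.311° ≤ 22.843° ⇒ inside.

Yes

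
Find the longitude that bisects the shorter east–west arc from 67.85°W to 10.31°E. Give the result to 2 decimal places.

Signed shortest Δλ from -67.85° to +10.31° is +78.16°.
Midpoint longitude = -67.85° + (+78.16°)/2 = -67.85° + 39.08° = -28.77°.

28.77°W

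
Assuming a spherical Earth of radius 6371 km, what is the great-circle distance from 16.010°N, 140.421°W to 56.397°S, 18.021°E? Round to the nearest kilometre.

Δλ = 18.021 − -140.421 = 158.442°.
Δφ = -56.397 − 16.010 = -72.407°.
a = sin²(Δφ/2) + cos φ₁ · cos φ₂ · sin²(Δλ/2) = 0.862236.
c = 2·atan2(√a, √(1−a)) = 2.38106 rad → d = 6371·c ≈ 15169.76 km.

15170 km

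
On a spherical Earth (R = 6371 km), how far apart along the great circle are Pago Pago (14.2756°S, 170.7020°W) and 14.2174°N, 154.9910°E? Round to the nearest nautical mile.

Δλ = 154.9910 − -170.7020 = 325.6930°; wrapped into (−180°, 180°]: -34.3070°.
Δφ = 14.2174 − -14.2756 = 28.4930°.
a = sin²(Δφ/2) + cos φ₁ · cos φ₂ · sin²(Δλ/2) = 0.142280.
c = 2·atan2(√a, √(1−a)) = 0.77354 rad → d = 6371·c ≈ 4928.23 km ≈ 2661.03 nmi.

2661 nmi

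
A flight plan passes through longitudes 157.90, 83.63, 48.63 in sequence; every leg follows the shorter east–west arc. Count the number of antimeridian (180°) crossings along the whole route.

0

Leg 1: +157.90° → +83.63°, shortest Δλ = -74.27° (west) — does not cross 180°.
Leg 2: +83.63° → +48.63°, shortest Δλ = -35.0° (west) — does not cross 180°.
Total crossings: 0.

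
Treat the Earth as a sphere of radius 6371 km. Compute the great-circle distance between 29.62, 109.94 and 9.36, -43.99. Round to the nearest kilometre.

Δλ = -43.99 − 109.94 = -153.93°.
Δφ = 9.36 − 29.62 = -20.26°.
a = sin²(Δφ/2) + cos φ₁ · cos φ₂ · sin²(Δλ/2) = 0.845048.
c = 2·atan2(√a, √(1−a)) = 2.33242 rad → d = 6371·c ≈ 14859.84 km.

14860 km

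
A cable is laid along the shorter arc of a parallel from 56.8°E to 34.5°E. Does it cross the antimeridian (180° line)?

No

Signed shortest Δλ = ((34.5 − 56.8 + 180) mod 360) − 180 = -22.3°.
Going west by 22.3° from +56.8° reaches +34.5° without touching 180°.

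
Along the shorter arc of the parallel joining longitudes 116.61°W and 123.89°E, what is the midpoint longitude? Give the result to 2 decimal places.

Signed shortest Δλ from -116.61° to +123.89° is -119.50°.
Midpoint longitude = -116.61° + (-119.50°)/2 = -116.61° − 59.75° = -176.36°.
(The naïve average (-116.61 + +123.89)/2 = 3.64° is on the wrong side of the globe.)

176.36°W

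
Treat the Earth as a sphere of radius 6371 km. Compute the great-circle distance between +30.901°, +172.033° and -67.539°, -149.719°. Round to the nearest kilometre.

11402 km

Δλ = -149.719 − 172.033 = -321.752°; wrapped into (−180°, 180°]: 38.248°.
Δφ = -67.539 − 30.901 = -98.440°.
a = sin²(Δφ/2) + cos φ₁ · cos φ₂ · sin²(Δλ/2) = 0.608572.
c = 2·atan2(√a, √(1−a)) = 1.78968 rad → d = 6371·c ≈ 11402.08 km.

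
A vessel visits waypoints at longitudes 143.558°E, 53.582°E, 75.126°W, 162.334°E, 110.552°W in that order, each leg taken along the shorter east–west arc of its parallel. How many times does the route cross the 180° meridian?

Leg 1: +143.558° → +53.582°, shortest Δλ = -89.976° (west) — does not cross 180°.
Leg 2: +53.582° → -75.126°, shortest Δλ = -128.708° (west) — does not cross 180°.
Leg 3: -75.126° → +162.334°, shortest Δλ = -122.54° (west) — crosses 180°.
Leg 4: +162.334° → -110.552°, shortest Δλ = 87.114° (east) — crosses 180°.
Total crossings: 2.

2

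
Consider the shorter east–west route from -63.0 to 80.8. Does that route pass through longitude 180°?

Signed shortest Δλ = ((80.8 − -63.0 + 180) mod 360) − 180 = 143.8°.
Going east by 143.8° from -63.0° reaches +80.8° without touching 180°.

No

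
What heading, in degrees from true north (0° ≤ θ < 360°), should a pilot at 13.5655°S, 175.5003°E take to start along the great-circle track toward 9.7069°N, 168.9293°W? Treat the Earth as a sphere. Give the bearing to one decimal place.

Δλ = -168.9293 − 175.5003 = -344.4296°; wrapped into (−180°, 180°]: 15.5704°.
θ = atan2( sin Δλ · cos φ₂ , cos φ₁ · sin φ₂ − sin φ₁ · cos φ₂ · cos Δλ )
  = atan2(0.26458, 0.38662) = 34.385° → normalised to [0°, 360°): 34.385°.

34.4°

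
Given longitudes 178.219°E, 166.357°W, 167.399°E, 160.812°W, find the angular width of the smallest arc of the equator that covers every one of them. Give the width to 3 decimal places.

31.789°

Sort the longitudes: -166.357°, -160.812°, +167.399°, +178.219°.
Eastward gaps between consecutive values (wrapping around): 5.545°, 328.211°, 10.820°, 15.424°.
Largest gap = 328.211° ⇒ minimal covering band is its complement: 360° − 328.211° = 31.789°.
Band runs from +167.399° eastward to -160.812°, crossing the antimeridian.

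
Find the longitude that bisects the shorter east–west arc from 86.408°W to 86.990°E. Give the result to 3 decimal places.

Signed shortest Δλ from -86.408° to +86.990° is +173.398°.
Midpoint longitude = -86.408° + (+173.398°)/2 = -86.408° + 86.699° = +0.291°.

0.291°E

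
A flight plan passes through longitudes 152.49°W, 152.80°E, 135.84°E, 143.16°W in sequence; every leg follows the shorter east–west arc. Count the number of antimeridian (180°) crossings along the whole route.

Leg 1: -152.49° → +152.80°, shortest Δλ = -54.71° (west) — crosses 180°.
Leg 2: +152.80° → +135.84°, shortest Δλ = -16.96° (west) — does not cross 180°.
Leg 3: +135.84° → -143.16°, shortest Δλ = 81.0° (east) — crosses 180°.
Total crossings: 2.

2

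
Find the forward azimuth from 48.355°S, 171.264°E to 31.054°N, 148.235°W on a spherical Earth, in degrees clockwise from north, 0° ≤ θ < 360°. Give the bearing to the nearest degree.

34°

Δλ = -148.235 − 171.264 = -319.499°; wrapped into (−180°, 180°]: 40.501°.
θ = atan2( sin Δλ · cos φ₂ , cos φ₁ · sin φ₂ − sin φ₁ · cos φ₂ · cos Δλ )
  = atan2(0.55638, 0.82957) = 33.849° → normalised to [0°, 360°): 33.849°.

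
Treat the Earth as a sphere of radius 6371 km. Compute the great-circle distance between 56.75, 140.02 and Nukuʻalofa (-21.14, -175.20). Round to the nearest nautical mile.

Δλ = -175.20 − 140.02 = -315.22°; wrapped into (−180°, 180°]: 44.78°.
Δφ = -21.14 − 56.75 = -77.89°.
a = sin²(Δφ/2) + cos φ₁ · cos φ₂ · sin²(Δλ/2) = 0.469304.
c = 2·atan2(√a, √(1−a)) = 1.50937 rad → d = 6371·c ≈ 9616.17 km ≈ 5192.32 nmi.

5192 nmi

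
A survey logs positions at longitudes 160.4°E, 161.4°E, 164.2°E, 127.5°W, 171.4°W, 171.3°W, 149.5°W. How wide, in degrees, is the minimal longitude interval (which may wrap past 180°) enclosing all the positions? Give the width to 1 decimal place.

72.1°

Sort the longitudes: -171.4°, -171.3°, -149.5°, -127.5°, +160.4°, +161.4°, +164.2°.
Eastward gaps between consecutive values (wrapping around): 0.1°, 21.8°, 22.0°, 287.9°, 1.0°, 2.8°, 24.4°.
Largest gap = 287.9° ⇒ minimal covering band is its complement: 360° − 287.9° = 72.1°.
Band runs from +160.4° eastward to -127.5°, crossing the antimeridian.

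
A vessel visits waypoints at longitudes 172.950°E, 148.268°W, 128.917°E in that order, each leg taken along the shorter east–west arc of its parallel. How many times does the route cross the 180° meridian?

2

Leg 1: +172.950° → -148.268°, shortest Δλ = 38.782° (east) — crosses 180°.
Leg 2: -148.268° → +128.917°, shortest Δλ = -82.815° (west) — crosses 180°.
Total crossings: 2.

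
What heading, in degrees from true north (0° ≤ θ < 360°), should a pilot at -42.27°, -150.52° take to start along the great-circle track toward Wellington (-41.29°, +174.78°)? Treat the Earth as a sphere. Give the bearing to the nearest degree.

260°

Δλ = 174.78 − -150.52 = 325.30°; wrapped into (−180°, 180°]: -34.70°.
θ = atan2( sin Δλ · cos φ₂ , cos φ₁ · sin φ₂ − sin φ₁ · cos φ₂ · cos Δλ )
  = atan2(-0.42774, -0.07278) = -99.657° → normalised to [0°, 360°): 260.343°.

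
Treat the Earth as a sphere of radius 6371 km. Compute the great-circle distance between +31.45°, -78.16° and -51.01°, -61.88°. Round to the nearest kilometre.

Δλ = -61.88 − -78.16 = 16.28°.
Δφ = -51.01 − 31.45 = -82.46°.
a = sin²(Δφ/2) + cos φ₁ · cos φ₂ · sin²(Δλ/2) = 0.445152.
c = 2·atan2(√a, √(1−a)) = 1.46088 rad → d = 6371·c ≈ 9307.26 km.

9307 km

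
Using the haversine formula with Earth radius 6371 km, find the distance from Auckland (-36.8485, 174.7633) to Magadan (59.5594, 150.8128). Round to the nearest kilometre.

Δλ = 150.8128 − 174.7633 = -23.9505°.
Δφ = 59.5594 − -36.8485 = 96.4079°.
a = sin²(Δφ/2) + cos φ₁ · cos φ₂ · sin²(Δλ/2) = 0.573257.
c = 2·atan2(√a, √(1−a)) = 1.71784 rad → d = 6371·c ≈ 10944.36 km.

10944 km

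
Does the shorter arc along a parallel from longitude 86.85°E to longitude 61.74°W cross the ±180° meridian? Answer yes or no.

No

Signed shortest Δλ = ((-61.74 − 86.85 + 180) mod 360) − 180 = -148.59°.
Going west by 148.59° from +86.85° reaches -61.74° without touching 180°.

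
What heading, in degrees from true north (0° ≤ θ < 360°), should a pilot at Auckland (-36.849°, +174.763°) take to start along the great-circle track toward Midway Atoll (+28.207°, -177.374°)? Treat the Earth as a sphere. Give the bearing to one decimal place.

7.6°

Δλ = -177.374 − 174.763 = -352.137°; wrapped into (−180°, 180°]: 7.863°.
θ = atan2( sin Δλ · cos φ₂ , cos φ₁ · sin φ₂ − sin φ₁ · cos φ₂ · cos Δλ )
  = atan2(0.12056, 0.90175) = 7.615° → normalised to [0°, 360°): 7.615°.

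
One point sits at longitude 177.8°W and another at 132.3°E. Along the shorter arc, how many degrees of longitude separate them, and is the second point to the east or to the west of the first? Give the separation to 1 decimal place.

49.9° west

Raw difference: 132.3 − -177.8 = 310.1°.
Normalise into (−180°, 180°]: 310.1° − 360° = -49.9°.
Negative ⇒ the second point lies to the west; separation 49.9°.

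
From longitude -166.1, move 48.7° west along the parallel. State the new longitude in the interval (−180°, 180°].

+145.2°

Start at -166.1°; shift −48.7° → -214.8°.
-214.8° lies outside (−180°, 180°]; add 360° → +145.2°.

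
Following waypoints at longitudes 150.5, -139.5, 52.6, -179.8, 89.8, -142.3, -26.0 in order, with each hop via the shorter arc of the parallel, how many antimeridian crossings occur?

Leg 1: +150.5° → -139.5°, shortest Δλ = 70.0° (east) — crosses 180°.
Leg 2: -139.5° → +52.6°, shortest Δλ = -167.9° (west) — crosses 180°.
Leg 3: +52.6° → -179.8°, shortest Δλ = 127.6° (east) — crosses 180°.
Leg 4: -179.8° → +89.8°, shortest Δλ = -90.4° (west) — crosses 180°.
Leg 5: +89.8° → -142.3°, shortest Δλ = 127.9° (east) — crosses 180°.
Leg 6: -142.3° → -26.0°, shortest Δλ = 116.3° (east) — does not cross 180°.
Total crossings: 5.

5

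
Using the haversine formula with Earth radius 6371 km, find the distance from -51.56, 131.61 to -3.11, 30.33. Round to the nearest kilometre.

10511 km

Δλ = 30.33 − 131.61 = -101.28°.
Δφ = -3.11 − -51.56 = 48.45°.
a = sin²(Δφ/2) + cos φ₁ · cos φ₂ · sin²(Δλ/2) = 0.539466.
c = 2·atan2(√a, √(1−a)) = 1.64981 rad → d = 6371·c ≈ 10510.95 km.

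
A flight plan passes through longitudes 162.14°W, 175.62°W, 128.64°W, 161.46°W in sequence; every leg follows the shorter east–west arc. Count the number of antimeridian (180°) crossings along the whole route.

Leg 1: -162.14° → -175.62°, shortest Δλ = -13.48° (west) — does not cross 180°.
Leg 2: -175.62° → -128.64°, shortest Δλ = 46.98° (east) — does not cross 180°.
Leg 3: -128.64° → -161.46°, shortest Δλ = -32.82° (west) — does not cross 180°.
Total crossings: 0.

0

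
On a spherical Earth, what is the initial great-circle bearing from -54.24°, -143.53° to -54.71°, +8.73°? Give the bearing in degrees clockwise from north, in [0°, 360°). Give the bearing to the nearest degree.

Δλ = 8.73 − -143.53 = 152.26°.
θ = atan2( sin Δλ · cos φ₂ , cos φ₁ · sin φ₂ − sin φ₁ · cos φ₂ · cos Δλ )
  = atan2(0.26890, -0.89192) = 163.223° → normalised to [0°, 360°): 163.223°.

163°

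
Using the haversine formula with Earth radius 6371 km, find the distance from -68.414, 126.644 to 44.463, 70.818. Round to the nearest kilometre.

13372 km

Δλ = 70.818 − 126.644 = -55.826°.
Δφ = 44.463 − -68.414 = 112.877°.
a = sin²(Δφ/2) + cos φ₁ · cos φ₂ · sin²(Δλ/2) = 0.751918.
c = 2·atan2(√a, √(1−a)) = 2.09883 rad → d = 6371·c ≈ 13371.65 km.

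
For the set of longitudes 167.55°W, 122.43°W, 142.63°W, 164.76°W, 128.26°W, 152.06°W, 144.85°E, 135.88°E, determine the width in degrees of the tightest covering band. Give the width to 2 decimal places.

101.69°

Sort the longitudes: -167.55°, -164.76°, -152.06°, -142.63°, -128.26°, -122.43°, +135.88°, +144.85°.
Eastward gaps between consecutive values (wrapping around): 2.79°, 12.70°, 9.43°, 14.37°, 5.83°, 258.31°, 8.97°, 47.60°.
Largest gap = 258.31° ⇒ minimal covering band is its complement: 360° − 258.31° = 101.69°.
Band runs from +135.88° eastward to -122.43°, crossing the antimeridian.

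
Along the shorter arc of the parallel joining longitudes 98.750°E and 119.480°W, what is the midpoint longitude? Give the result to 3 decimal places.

169.635°E

Signed shortest Δλ from +98.750° to -119.480° is +141.770°.
Midpoint longitude = +98.750° + (+141.770°)/2 = +98.750° + 70.885° = +169.635°.
(The naïve average (+98.750 + -119.480)/2 = -10.365° is on the wrong side of the globe.)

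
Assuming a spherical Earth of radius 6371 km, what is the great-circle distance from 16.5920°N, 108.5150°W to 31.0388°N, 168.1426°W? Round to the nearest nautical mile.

3349 nmi

Δλ = -168.1426 − -108.5150 = -59.6276°.
Δφ = 31.0388 − 16.5920 = 14.4468°.
a = sin²(Δφ/2) + cos φ₁ · cos φ₂ · sin²(Δλ/2) = 0.218789.
c = 2·atan2(√a, √(1−a)) = 0.97348 rad → d = 6371·c ≈ 6202.07 km ≈ 3348.85 nmi.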